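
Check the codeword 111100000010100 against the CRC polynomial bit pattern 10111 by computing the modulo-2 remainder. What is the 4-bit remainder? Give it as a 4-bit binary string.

0000

Modulo-2 division of 111100000010100 by 10111:
  pos 0: 11110 XOR 10111 = 01001
  pos 1: 10010 XOR 10111 = 00101
  pos 3: 10100 XOR 10111 = 00011
  pos 6: 11001 XOR 10111 = 01110
  pos 7: 11100 XOR 10111 = 01011
  pos 8: 10111 XOR 10111 = 00000
Remainder = 0000 (zero — the frame passes the CRC check).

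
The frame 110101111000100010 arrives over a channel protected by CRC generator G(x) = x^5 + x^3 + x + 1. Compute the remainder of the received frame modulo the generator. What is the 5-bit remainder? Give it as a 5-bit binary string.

Modulo-2 division of 110101111000100010 by 101011:
  pos 0: 110101 XOR 101011 = 011110
  pos 1: 111101 XOR 101011 = 010110
  pos 2: 101101 XOR 101011 = 000110
  pos 5: 110100 XOR 101011 = 011111
  pos 6: 111110 XOR 101011 = 010101
  pos 7: 101011 XOR 101011 = 000000
Remainder = 00010 (nonzero — an error is detected).

00010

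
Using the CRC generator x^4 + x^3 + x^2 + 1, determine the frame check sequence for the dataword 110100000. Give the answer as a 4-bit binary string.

1110

Append 4 zeros: 1101000000000. Divide by 11101 (XOR where the leading bit is 1):
  pos 0: 11010 XOR 11101 = 00111
  pos 2: 11100 XOR 11101 = 00001
  pos 6: 10000 XOR 11101 = 01101
  pos 7: 11010 XOR 11101 = 00111
Remainder (last 4 bits) = 1110. This is the CRC / FCS.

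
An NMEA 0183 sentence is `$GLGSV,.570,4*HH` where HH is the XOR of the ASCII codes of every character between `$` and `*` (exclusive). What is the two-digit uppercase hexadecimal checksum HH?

XOR the ASCII codes of the payload characters:
  'G' = 0x47 → acc = 0x47
  'L' = 0x4C → acc = 0x0B
  'G' = 0x47 → acc = 0x4C
  'S' = 0x53 → acc = 0x1F
  'V' = 0x56 → acc = 0x49
  ',' = 0x2C → acc = 0x65
  '.' = 0x2E → acc = 0x4B
  '5' = 0x35 → acc = 0x7E
  '7' = 0x37 → acc = 0x49
  '0' = 0x30 → acc = 0x79
  ',' = 0x2C → acc = 0x55
  '4' = 0x34 → acc = 0x61
Checksum = 0x61.

61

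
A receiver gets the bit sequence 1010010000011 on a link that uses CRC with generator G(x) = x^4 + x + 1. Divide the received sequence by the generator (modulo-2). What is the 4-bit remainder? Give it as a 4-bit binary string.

Modulo-2 division of 1010010000011 by 10011:
  pos 0: 10100 XOR 10011 = 00111
  pos 2: 11110 XOR 10011 = 01101
  pos 3: 11010 XOR 10011 = 01001
  pos 4: 10010 XOR 10011 = 00001
  pos 8: 10011 XOR 10011 = 00000
Remainder = 0000 (zero — the frame passes the CRC check).

0000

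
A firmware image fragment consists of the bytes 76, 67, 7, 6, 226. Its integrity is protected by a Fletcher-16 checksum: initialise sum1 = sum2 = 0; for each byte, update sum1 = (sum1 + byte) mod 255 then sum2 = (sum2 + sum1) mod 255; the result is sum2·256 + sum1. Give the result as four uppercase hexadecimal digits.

8E7F

Running sums (mod 255):
  after byte 0 (76): sum1=76, sum2=76
  after byte 1 (67): sum1=143, sum2=219
  after byte 2 (7): sum1=150, sum2=114
  after byte 3 (6): sum1=156, sum2=15
  after byte 4 (226): sum1=127, sum2=142
Checksum = sum2·256 + sum1 = 142·256 + 127 = 36479 = 0x8E7F.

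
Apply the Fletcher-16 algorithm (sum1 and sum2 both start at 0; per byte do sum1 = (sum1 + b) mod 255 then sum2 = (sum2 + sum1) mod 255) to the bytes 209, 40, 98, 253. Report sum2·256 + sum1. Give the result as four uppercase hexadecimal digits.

Running sums (mod 255):
  after byte 0 (209): sum1=209, sum2=209
  after byte 1 (40): sum1=249, sum2=203
  after byte 2 (98): sum1=92, sum2=40
  after byte 3 (253): sum1=90, sum2=130
Checksum = sum2·256 + sum1 = 130·256 + 90 = 33370 = 0x825A.

825A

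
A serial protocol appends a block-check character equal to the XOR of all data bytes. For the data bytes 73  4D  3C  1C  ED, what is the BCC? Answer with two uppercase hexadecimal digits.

F3

XOR the bytes together:
  start with 0x73
  0x73 ⊕ 0x4D = 0x3E
  0x3E ⊕ 0x3C = 0x02
  0x02 ⊕ 0x1C = 0x1E
  0x1E ⊕ 0xED = 0xF3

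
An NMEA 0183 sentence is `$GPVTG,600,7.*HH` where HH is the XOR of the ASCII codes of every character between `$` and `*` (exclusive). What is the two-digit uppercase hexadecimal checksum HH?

7D

XOR the ASCII codes of the payload characters:
  'G' = 0x47 → acc = 0x47
  'P' = 0x50 → acc = 0x17
  'V' = 0x56 → acc = 0x41
  'T' = 0x54 → acc = 0x15
  'G' = 0x47 → acc = 0x52
  ',' = 0x2C → acc = 0x7E
  '6' = 0x36 → acc = 0x48
  '0' = 0x30 → acc = 0x78
  '0' = 0x30 → acc = 0x48
  ',' = 0x2C → acc = 0x64
  '7' = 0x37 → acc = 0x53
  '.' = 0x2E → acc = 0x7D
Checksum = 0x7D.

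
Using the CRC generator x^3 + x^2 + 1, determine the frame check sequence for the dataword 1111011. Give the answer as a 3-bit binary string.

Append 3 zeros: 1111011000. Divide by 1101 (XOR where the leading bit is 1):
  pos 0: 1111 XOR 1101 = 0010
  pos 2: 1001 XOR 1101 = 0100
  pos 3: 1001 XOR 1101 = 0100
  pos 4: 1000 XOR 1101 = 0101
  pos 5: 1010 XOR 1101 = 0111
  pos 6: 1110 XOR 1101 = 0011
Remainder (last 3 bits) = 011. This is the CRC / FCS.

011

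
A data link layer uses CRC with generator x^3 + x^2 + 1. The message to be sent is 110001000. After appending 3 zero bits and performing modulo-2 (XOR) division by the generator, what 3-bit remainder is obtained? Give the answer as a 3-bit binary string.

100

Append 3 zeros: 110001000000. Divide by 1101 (XOR where the leading bit is 1):
  pos 0: 1100 XOR 1101 = 0001
  pos 3: 1010 XOR 1101 = 0111
  pos 4: 1110 XOR 1101 = 0011
  pos 6: 1100 XOR 1101 = 0001
Remainder (last 3 bits) = 100. This is the CRC / FCS.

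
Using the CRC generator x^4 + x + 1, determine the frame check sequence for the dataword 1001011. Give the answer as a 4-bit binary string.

1001

Append 4 zeros: 10010110000. Divide by 10011 (XOR where the leading bit is 1):
  pos 0: 10010 XOR 10011 = 00001
  pos 4: 11100 XOR 10011 = 01111
  pos 5: 11110 XOR 10011 = 01101
  pos 6: 11010 XOR 10011 = 01001
Remainder (last 4 bits) = 1001. This is the CRC / FCS.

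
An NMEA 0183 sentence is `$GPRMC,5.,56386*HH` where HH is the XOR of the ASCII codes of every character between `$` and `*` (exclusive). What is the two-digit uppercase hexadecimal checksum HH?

6E

XOR the ASCII codes of the payload characters:
  'G' = 0x47 → acc = 0x47
  'P' = 0x50 → acc = 0x17
  'R' = 0x52 → acc = 0x45
  'M' = 0x4D → acc = 0x08
  'C' = 0x43 → acc = 0x4B
  ',' = 0x2C → acc = 0x67
  '5' = 0x35 → acc = 0x52
  '.' = 0x2E → acc = 0x7C
  ',' = 0x2C → acc = 0x50
  '5' = 0x35 → acc = 0x65
  '6' = 0x36 → acc = 0x53
  '3' = 0x33 → acc = 0x60
  '8' = 0x38 → acc = 0x58
  '6' = 0x36 → acc = 0x6E
Checksum = 0x6E.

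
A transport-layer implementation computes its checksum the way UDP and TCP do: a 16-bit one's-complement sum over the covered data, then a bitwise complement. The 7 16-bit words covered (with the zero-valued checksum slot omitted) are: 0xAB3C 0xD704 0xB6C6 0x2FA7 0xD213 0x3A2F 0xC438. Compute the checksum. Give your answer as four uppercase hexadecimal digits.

One's-complement addition (fold any carry out of bit 15 back into bit 0):
  0xAB3C + 0xD704 = 0x18240 → wrap carry → 0x8241
  0x8241 + 0xB6C6 = 0x13907 → wrap carry → 0x3908
  0x3908 + 0x2FA7 = 0x068AF
  0x68AF + 0xD213 = 0x13AC2 → wrap carry → 0x3AC3
  0x3AC3 + 0x3A2F = 0x074F2
  0x74F2 + 0xC438 = 0x1392A → wrap carry → 0x392B
One's-complement sum = 0x392B.
Checksum = ~0x392B & 0xFFFF = 0xC6D4.

C6D4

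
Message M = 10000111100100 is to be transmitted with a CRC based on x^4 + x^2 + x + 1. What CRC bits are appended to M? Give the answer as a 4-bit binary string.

Append 4 zeros: 100001111001000000. Divide by 10111 (XOR where the leading bit is 1):
  pos 0: 10000 XOR 10111 = 00111
  pos 2: 11111 XOR 10111 = 01000
  pos 3: 10001 XOR 10111 = 00110
  pos 5: 11010 XOR 10111 = 01101
  pos 6: 11010 XOR 10111 = 01101
  pos 7: 11011 XOR 10111 = 01100
  pos 8: 11000 XOR 10111 = 01111
  pos 9: 11110 XOR 10111 = 01001
  pos 10: 10010 XOR 10111 = 00101
  pos 12: 10100 XOR 10111 = 00011
Remainder (last 4 bits) = 0110. This is the CRC / FCS.

0110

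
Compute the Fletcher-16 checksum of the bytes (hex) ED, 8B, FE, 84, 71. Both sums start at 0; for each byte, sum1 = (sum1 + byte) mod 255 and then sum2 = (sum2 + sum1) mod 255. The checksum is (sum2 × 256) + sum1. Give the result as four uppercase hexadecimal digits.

Running sums (mod 255):
  after byte 0 (ED): sum1=237, sum2=237
  after byte 1 (8B): sum1=121, sum2=103
  after byte 2 (FE): sum1=120, sum2=223
  after byte 3 (84): sum1=252, sum2=220
  after byte 4 (71): sum1=110, sum2=75
Checksum = sum2·256 + sum1 = 75·256 + 110 = 19310 = 0x4B6E.

4B6E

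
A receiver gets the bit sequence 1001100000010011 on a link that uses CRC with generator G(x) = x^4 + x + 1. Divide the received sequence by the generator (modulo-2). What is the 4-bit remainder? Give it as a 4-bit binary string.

Modulo-2 division of 1001100000010011 by 10011:
  pos 0: 10011 XOR 10011 = 00000
  pos 11: 10011 XOR 10011 = 00000
Remainder = 0000 (zero — the frame passes the CRC check).

0000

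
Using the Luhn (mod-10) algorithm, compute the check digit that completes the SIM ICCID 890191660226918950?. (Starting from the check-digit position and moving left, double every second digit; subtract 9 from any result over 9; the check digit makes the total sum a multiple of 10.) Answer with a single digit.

9

Partial digits right→left: 0 5 9 8 1 9 6 2 2 0 6 6 1 9 1 0 9 8
Double every second digit counting from the check-digit position (so the 1st, 3rd, 5th, ... of the partial from the right).
  doubled (with −9 where >9): 0 9 2 3 4 3 2 2 9 → sum 34
  kept as-is: 5 8 9 2 0 6 9 0 8 → sum 47
Total = 34 + 47 = 81.
Check digit = (10 − (81 mod 10)) mod 10 = 9.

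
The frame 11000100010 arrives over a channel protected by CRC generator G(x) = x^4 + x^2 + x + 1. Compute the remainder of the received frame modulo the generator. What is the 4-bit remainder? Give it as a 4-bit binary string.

Modulo-2 division of 11000100010 by 10111:
  pos 0: 11000 XOR 10111 = 01111
  pos 1: 11111 XOR 10111 = 01000
  pos 2: 10000 XOR 10111 = 00111
  pos 4: 11100 XOR 10111 = 01011
  pos 5: 10111 XOR 10111 = 00000
Remainder = 0000 (zero — the frame passes the CRC check).

0000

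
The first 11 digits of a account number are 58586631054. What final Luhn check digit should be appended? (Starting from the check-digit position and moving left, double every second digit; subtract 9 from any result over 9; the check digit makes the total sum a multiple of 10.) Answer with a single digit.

3

Partial digits right→left: 4 5 0 1 3 6 6 8 5 8 5
Double every second digit counting from the check-digit position (so the 1st, 3rd, 5th, ... of the partial from the right).
  doubled (with −9 where >9): 8 0 6 3 1 1 → sum 19
  kept as-is: 5 1 6 8 8 → sum 28
Total = 19 + 28 = 47.
Check digit = (10 − (47 mod 10)) mod 10 = 3.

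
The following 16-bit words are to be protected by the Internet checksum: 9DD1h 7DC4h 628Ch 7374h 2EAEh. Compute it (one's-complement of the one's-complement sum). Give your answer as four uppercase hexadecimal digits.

DFBA

One's-complement addition (fold any carry out of bit 15 back into bit 0):
  0x9DD1 + 0x7DC4 = 0x11B95 → wrap carry → 0x1B96
  0x1B96 + 0x628C = 0x07E22
  0x7E22 + 0x7374 = 0x0F196
  0xF196 + 0x2EAE = 0x12044 → wrap carry → 0x2045
One's-complement sum = 0x2045.
Checksum = ~0x2045 & 0xFFFF = 0xDFBA.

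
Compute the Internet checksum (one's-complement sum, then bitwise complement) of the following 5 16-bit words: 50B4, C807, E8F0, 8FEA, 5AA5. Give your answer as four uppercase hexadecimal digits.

One's-complement addition (fold any carry out of bit 15 back into bit 0):
  0x50B4 + 0xC807 = 0x118BB → wrap carry → 0x18BC
  0x18BC + 0xE8F0 = 0x101AC → wrap carry → 0x01AD
  0x01AD + 0x8FEA = 0x09197
  0x9197 + 0x5AA5 = 0x0EC3C
One's-complement sum = 0xEC3C.
Checksum = ~0xEC3C & 0xFFFF = 0x13C3.

13C3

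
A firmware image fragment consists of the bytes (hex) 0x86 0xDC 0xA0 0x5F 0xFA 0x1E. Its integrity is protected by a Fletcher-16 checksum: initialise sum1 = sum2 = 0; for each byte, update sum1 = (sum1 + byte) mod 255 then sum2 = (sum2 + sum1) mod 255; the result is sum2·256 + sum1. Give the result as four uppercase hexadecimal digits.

2C7C

Running sums (mod 255):
  after byte 0 (0x86): sum1=134, sum2=134
  after byte 1 (0xDC): sum1=99, sum2=233
  after byte 2 (0xA0): sum1=4, sum2=237
  after byte 3 (0x5F): sum1=99, sum2=81
  after byte 4 (0xFA): sum1=94, sum2=175
  after byte 5 (0x1E): sum1=124, sum2=44
Checksum = sum2·256 + sum1 = 44·256 + 124 = 11388 = 0x2C7C.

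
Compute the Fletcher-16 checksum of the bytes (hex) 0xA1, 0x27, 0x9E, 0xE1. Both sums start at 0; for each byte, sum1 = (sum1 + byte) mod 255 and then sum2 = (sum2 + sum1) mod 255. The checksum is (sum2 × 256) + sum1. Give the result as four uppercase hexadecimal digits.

1B49

Running sums (mod 255):
  after byte 0 (0xA1): sum1=161, sum2=161
  after byte 1 (0x27): sum1=200, sum2=106
  after byte 2 (0x9E): sum1=103, sum2=209
  after byte 3 (0xE1): sum1=73, sum2=27
Checksum = sum2·256 + sum1 = 27·256 + 73 = 6985 = 0x1B49.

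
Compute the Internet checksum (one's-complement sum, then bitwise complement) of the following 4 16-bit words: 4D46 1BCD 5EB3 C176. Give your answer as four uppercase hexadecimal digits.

76C2

One's-complement addition (fold any carry out of bit 15 back into bit 0):
  0x4D46 + 0x1BCD = 0x06913
  0x6913 + 0x5EB3 = 0x0C7C6
  0xC7C6 + 0xC176 = 0x1893C → wrap carry → 0x893D
One's-complement sum = 0x893D.
Checksum = ~0x893D & 0xFFFF = 0x76C2.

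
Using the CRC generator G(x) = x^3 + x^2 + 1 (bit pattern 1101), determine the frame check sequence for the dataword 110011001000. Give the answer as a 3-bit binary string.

000

Append 3 zeros: 110011001000000. Divide by 1101 (XOR where the leading bit is 1):
  pos 0: 1100 XOR 1101 = 0001
  pos 3: 1110 XOR 1101 = 0011
  pos 5: 1101 XOR 1101 = 0000
Remainder (last 3 bits) = 000. This is the CRC / FCS.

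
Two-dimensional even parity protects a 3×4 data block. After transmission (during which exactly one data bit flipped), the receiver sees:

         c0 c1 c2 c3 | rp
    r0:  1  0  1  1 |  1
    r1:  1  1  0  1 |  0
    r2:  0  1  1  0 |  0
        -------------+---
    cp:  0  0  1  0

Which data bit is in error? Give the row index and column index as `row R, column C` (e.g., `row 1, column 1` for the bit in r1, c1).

Recompute each row's even parity and compare to rp:
  r0: data parity 1, sent rp 1 → ok
  r1: data parity 1, sent rp 0 → mismatch
  r2: data parity 0, sent rp 0 → ok
Recompute each column's even parity and compare to cp:
  c0: data parity 0, sent cp 0 → ok
  c1: data parity 0, sent cp 0 → ok
  c2: data parity 0, sent cp 1 → mismatch
  c3: data parity 0, sent cp 0 → ok
Exactly one row (r1) and one column (c2) fail → the flipped bit is at their intersection.

row 1, column 2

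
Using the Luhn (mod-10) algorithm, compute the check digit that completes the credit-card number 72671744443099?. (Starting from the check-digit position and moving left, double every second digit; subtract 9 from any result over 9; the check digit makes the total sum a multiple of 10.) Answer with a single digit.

7

Partial digits right→left: 9 9 0 3 4 4 4 4 7 1 7 6 2 7
Double every second digit counting from the check-digit position (so the 1st, 3rd, 5th, ... of the partial from the right).
  doubled (with −9 where >9): 9 0 8 8 5 5 4 → sum 39
  kept as-is: 9 3 4 4 1 6 7 → sum 34
Total = 39 + 34 = 73.
Check digit = (10 − (73 mod 10)) mod 10 = 7.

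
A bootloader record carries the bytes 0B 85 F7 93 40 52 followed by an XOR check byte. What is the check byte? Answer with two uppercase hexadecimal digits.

XOR the bytes together:
  start with 0x0B
  0x0B ⊕ 0x85 = 0x8E
  0x8E ⊕ 0xF7 = 0x79
  0x79 ⊕ 0x93 = 0xEA
  0xEA ⊕ 0x40 = 0xAA
  0xAA ⊕ 0x52 = 0xF8

F8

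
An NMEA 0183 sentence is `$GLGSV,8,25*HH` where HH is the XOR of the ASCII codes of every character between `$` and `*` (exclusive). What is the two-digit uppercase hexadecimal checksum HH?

76

XOR the ASCII codes of the payload characters:
  'G' = 0x47 → acc = 0x47
  'L' = 0x4C → acc = 0x0B
  'G' = 0x47 → acc = 0x4C
  'S' = 0x53 → acc = 0x1F
  'V' = 0x56 → acc = 0x49
  ',' = 0x2C → acc = 0x65
  '8' = 0x38 → acc = 0x5D
  ',' = 0x2C → acc = 0x71
  '2' = 0x32 → acc = 0x43
  '5' = 0x35 → acc = 0x76
Checksum = 0x76.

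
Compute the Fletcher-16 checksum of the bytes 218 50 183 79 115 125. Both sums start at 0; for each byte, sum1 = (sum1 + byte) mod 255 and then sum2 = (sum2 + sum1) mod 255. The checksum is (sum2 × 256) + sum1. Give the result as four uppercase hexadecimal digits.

4D05

Running sums (mod 255):
  after byte 0 (218): sum1=218, sum2=218
  after byte 1 (50): sum1=13, sum2=231
  after byte 2 (183): sum1=196, sum2=172
  after byte 3 (79): sum1=20, sum2=192
  after byte 4 (115): sum1=135, sum2=72
  after byte 5 (125): sum1=5, sum2=77
Checksum = sum2·256 + sum1 = 77·256 + 5 = 19717 = 0x4D05.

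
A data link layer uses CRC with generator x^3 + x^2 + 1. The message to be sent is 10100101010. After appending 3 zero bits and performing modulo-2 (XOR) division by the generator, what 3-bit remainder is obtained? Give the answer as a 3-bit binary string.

Append 3 zeros: 10100101010000. Divide by 1101 (XOR where the leading bit is 1):
  pos 0: 1010 XOR 1101 = 0111
  pos 1: 1110 XOR 1101 = 0011
  pos 3: 1110 XOR 1101 = 0011
  pos 5: 1110 XOR 1101 = 0011
  pos 7: 1110 XOR 1101 = 0011
  pos 9: 1100 XOR 1101 = 0001
Remainder (last 3 bits) = 010. This is the CRC / FCS.

010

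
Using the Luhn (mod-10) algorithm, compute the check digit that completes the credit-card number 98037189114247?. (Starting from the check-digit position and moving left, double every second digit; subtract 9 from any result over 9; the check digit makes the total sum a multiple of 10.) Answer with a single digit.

2

Partial digits right→left: 7 4 2 4 1 1 9 8 1 7 3 0 8 9
Double every second digit counting from the check-digit position (so the 1st, 3rd, 5th, ... of the partial from the right).
  doubled (with −9 where >9): 5 4 2 9 2 6 7 → sum 35
  kept as-is: 4 4 1 8 7 0 9 → sum 33
Total = 35 + 33 = 68.
Check digit = (10 − (68 mod 10)) mod 10 = 2.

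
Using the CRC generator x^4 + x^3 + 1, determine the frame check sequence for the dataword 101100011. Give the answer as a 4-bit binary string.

Append 4 zeros: 1011000110000. Divide by 11001 (XOR where the leading bit is 1):
  pos 0: 10110 XOR 11001 = 01111
  pos 1: 11110 XOR 11001 = 00111
  pos 3: 11101 XOR 11001 = 00100
  pos 5: 10010 XOR 11001 = 01011
  pos 6: 10110 XOR 11001 = 01111
  pos 7: 11110 XOR 11001 = 00111
Remainder (last 4 bits) = 1110. This is the CRC / FCS.

1110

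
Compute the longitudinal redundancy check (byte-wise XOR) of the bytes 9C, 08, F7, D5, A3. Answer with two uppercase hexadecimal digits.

XOR the bytes together:
  start with 0x9C
  0x9C ⊕ 0x08 = 0x94
  0x94 ⊕ 0xF7 = 0x63
  0x63 ⊕ 0xD5 = 0xB6
  0xB6 ⊕ 0xA3 = 0x15

15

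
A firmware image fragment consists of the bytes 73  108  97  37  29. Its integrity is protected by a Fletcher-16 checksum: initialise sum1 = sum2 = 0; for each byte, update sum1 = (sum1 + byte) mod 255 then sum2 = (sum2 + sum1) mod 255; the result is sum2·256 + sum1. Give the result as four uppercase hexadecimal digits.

Running sums (mod 255):
  after byte 0 (73): sum1=73, sum2=73
  after byte 1 (108): sum1=181, sum2=254
  after byte 2 (97): sum1=23, sum2=22
  after byte 3 (37): sum1=60, sum2=82
  after byte 4 (29): sum1=89, sum2=171
Checksum = sum2·256 + sum1 = 171·256 + 89 = 43865 = 0xAB59.

AB59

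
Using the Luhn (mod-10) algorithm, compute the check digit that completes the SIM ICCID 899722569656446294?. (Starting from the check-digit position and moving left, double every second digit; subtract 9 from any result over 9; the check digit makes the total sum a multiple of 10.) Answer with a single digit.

6

Partial digits right→left: 4 9 2 6 4 4 6 5 6 9 6 5 2 2 7 9 9 8
Double every second digit counting from the check-digit position (so the 1st, 3rd, 5th, ... of the partial from the right).
  doubled (with −9 where >9): 8 4 8 3 3 3 4 5 9 → sum 47
  kept as-is: 9 6 4 5 9 5 2 9 8 → sum 57
Total = 47 + 57 = 104.
Check digit = (10 − (104 mod 10)) mod 10 = 6.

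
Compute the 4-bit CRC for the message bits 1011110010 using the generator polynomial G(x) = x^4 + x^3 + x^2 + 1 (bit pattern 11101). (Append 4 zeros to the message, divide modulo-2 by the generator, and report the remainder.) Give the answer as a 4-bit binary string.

1010

Append 4 zeros: 10111100100000. Divide by 11101 (XOR where the leading bit is 1):
  pos 0: 10111 XOR 11101 = 01010
  pos 1: 10101 XOR 11101 = 01000
  pos 2: 10000 XOR 11101 = 01101
  pos 3: 11010 XOR 11101 = 00111
  pos 5: 11110 XOR 11101 = 00011
  pos 8: 11000 XOR 11101 = 00101
Remainder (last 4 bits) = 1010. This is the CRC / FCS.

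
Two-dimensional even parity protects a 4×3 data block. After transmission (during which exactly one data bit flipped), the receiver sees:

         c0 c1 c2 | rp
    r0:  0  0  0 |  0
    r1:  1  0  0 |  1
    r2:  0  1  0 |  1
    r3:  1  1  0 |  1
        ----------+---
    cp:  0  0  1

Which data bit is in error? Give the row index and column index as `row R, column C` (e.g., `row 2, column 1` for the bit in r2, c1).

row 3, column 2

Recompute each row's even parity and compare to rp:
  r0: data parity 0, sent rp 0 → ok
  r1: data parity 1, sent rp 1 → ok
  r2: data parity 1, sent rp 1 → ok
  r3: data parity 0, sent rp 1 → mismatch
Recompute each column's even parity and compare to cp:
  c0: data parity 0, sent cp 0 → ok
  c1: data parity 0, sent cp 0 → ok
  c2: data parity 0, sent cp 1 → mismatch
Exactly one row (r3) and one column (c2) fail → the flipped bit is at their intersection.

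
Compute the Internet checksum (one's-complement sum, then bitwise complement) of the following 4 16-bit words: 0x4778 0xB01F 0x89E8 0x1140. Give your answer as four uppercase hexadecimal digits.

One's-complement addition (fold any carry out of bit 15 back into bit 0):
  0x4778 + 0xB01F = 0x0F797
  0xF797 + 0x89E8 = 0x1817F → wrap carry → 0x8180
  0x8180 + 0x1140 = 0x092C0
One's-complement sum = 0x92C0.
Checksum = ~0x92C0 & 0xFFFF = 0x6D3F.

6D3F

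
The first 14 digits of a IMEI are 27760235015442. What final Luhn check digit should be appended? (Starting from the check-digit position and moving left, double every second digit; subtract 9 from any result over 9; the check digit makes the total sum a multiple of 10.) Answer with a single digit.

Partial digits right→left: 2 4 4 5 1 0 5 3 2 0 6 7 7 2
Double every second digit counting from the check-digit position (so the 1st, 3rd, 5th, ... of the partial from the right).
  doubled (with −9 where >9): 4 8 2 1 4 3 5 → sum 27
  kept as-is: 4 5 0 3 0 7 2 → sum 21
Total = 27 + 21 = 48.
Check digit = (10 − (48 mod 10)) mod 10 = 2.

2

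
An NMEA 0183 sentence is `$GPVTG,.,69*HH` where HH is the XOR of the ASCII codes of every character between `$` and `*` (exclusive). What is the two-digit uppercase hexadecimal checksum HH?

XOR the ASCII codes of the payload characters:
  'G' = 0x47 → acc = 0x47
  'P' = 0x50 → acc = 0x17
  'V' = 0x56 → acc = 0x41
  'T' = 0x54 → acc = 0x15
  'G' = 0x47 → acc = 0x52
  ',' = 0x2C → acc = 0x7E
  '.' = 0x2E → acc = 0x50
  ',' = 0x2C → acc = 0x7C
  '6' = 0x36 → acc = 0x4A
  '9' = 0x39 → acc = 0x73
Checksum = 0x73.

73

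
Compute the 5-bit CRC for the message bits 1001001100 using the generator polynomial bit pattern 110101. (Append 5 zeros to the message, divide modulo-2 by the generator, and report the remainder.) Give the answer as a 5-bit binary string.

Append 5 zeros: 100100110000000. Divide by 110101 (XOR where the leading bit is 1):
  pos 0: 100100 XOR 110101 = 010001
  pos 1: 100011 XOR 110101 = 010110
  pos 2: 101101 XOR 110101 = 011000
  pos 3: 110000 XOR 110101 = 000101
  pos 6: 101000 XOR 110101 = 011101
  pos 7: 111010 XOR 110101 = 001111
  pos 9: 111100 XOR 110101 = 001001
Remainder (last 5 bits) = 01001. This is the CRC / FCS.

01001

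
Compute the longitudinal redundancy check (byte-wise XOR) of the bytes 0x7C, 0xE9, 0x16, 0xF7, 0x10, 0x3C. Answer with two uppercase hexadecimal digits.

XOR the bytes together:
  start with 0x7C
  0x7C ⊕ 0xE9 = 0x95
  0x95 ⊕ 0x16 = 0x83
  0x83 ⊕ 0xF7 = 0x74
  0x74 ⊕ 0x10 = 0x64
  0x64 ⊕ 0x3C = 0x58

58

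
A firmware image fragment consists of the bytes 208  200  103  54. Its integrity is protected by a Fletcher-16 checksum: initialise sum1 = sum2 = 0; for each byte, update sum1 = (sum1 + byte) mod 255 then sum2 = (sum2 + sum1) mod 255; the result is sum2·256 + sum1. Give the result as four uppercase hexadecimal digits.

A237

Running sums (mod 255):
  after byte 0 (208): sum1=208, sum2=208
  after byte 1 (200): sum1=153, sum2=106
  after byte 2 (103): sum1=1, sum2=107
  after byte 3 (54): sum1=55, sum2=162
Checksum = sum2·256 + sum1 = 162·256 + 55 = 41527 = 0xA237.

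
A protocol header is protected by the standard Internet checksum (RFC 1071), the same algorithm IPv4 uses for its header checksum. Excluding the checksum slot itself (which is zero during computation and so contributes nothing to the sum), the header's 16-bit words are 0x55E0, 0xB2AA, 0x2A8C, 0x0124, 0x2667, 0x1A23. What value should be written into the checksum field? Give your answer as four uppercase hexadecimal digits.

8B3A

One's-complement addition (fold any carry out of bit 15 back into bit 0):
  0x55E0 + 0xB2AA = 0x1088A → wrap carry → 0x088B
  0x088B + 0x2A8C = 0x03317
  0x3317 + 0x0124 = 0x0343B
  0x343B + 0x2667 = 0x05AA2
  0x5AA2 + 0x1A23 = 0x074C5
One's-complement sum = 0x74C5.
Checksum = ~0x74C5 & 0xFFFF = 0x8B3A.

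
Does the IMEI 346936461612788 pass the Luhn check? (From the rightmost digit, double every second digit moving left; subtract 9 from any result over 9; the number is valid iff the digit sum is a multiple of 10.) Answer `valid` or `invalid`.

valid

From the right, keep odd positions and double even positions (subtract 9 from any doubled value over 9):
  doubled (positions 2,4,...): 7 4 3 3 3 9 8 → sum 37
  kept (positions 1,3,...): 8 7 1 1 4 3 6 3 → sum 33
Total = 70.
70 mod 10 = 0, so the number is valid.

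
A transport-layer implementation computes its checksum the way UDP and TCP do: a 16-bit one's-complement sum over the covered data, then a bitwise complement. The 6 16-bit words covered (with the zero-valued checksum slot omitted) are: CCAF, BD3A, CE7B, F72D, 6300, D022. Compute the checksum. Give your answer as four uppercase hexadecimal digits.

One's-complement addition (fold any carry out of bit 15 back into bit 0):
  0xCCAF + 0xBD3A = 0x189E9 → wrap carry → 0x89EA
  0x89EA + 0xCE7B = 0x15865 → wrap carry → 0x5866
  0x5866 + 0xF72D = 0x14F93 → wrap carry → 0x4F94
  0x4F94 + 0x6300 = 0x0B294
  0xB294 + 0xD022 = 0x182B6 → wrap carry → 0x82B7
One's-complement sum = 0x82B7.
Checksum = ~0x82B7 & 0xFFFF = 0x7D48.

7D48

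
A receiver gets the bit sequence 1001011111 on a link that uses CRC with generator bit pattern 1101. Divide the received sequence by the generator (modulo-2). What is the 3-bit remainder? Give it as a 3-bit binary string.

Modulo-2 division of 1001011111 by 1101:
  pos 0: 1001 XOR 1101 = 0100
  pos 1: 1000 XOR 1101 = 0101
  pos 2: 1011 XOR 1101 = 0110
  pos 3: 1101 XOR 1101 = 0000
Remainder = 111 (nonzero — an error is detected).

111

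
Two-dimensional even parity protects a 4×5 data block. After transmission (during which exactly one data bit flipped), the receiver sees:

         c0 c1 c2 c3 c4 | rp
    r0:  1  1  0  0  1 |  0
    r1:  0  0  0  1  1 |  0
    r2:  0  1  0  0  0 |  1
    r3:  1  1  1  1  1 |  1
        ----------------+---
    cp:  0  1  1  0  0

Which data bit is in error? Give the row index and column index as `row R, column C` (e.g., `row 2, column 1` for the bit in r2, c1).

row 0, column 4

Recompute each row's even parity and compare to rp:
  r0: data parity 1, sent rp 0 → mismatch
  r1: data parity 0, sent rp 0 → ok
  r2: data parity 1, sent rp 1 → ok
  r3: data parity 1, sent rp 1 → ok
Recompute each column's even parity and compare to cp:
  c0: data parity 0, sent cp 0 → ok
  c1: data parity 1, sent cp 1 → ok
  c2: data parity 1, sent cp 1 → ok
  c3: data parity 0, sent cp 0 → ok
  c4: data parity 1, sent cp 0 → mismatch
Exactly one row (r0) and one column (c4) fail → the flipped bit is at their intersection.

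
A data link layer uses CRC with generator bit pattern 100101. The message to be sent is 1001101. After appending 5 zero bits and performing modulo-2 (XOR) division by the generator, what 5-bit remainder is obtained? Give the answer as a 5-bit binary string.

11011

Append 5 zeros: 100110100000. Divide by 100101 (XOR where the leading bit is 1):
  pos 0: 100110 XOR 100101 = 000011
  pos 4: 111000 XOR 100101 = 011101
  pos 5: 111010 XOR 100101 = 011111
  pos 6: 111110 XOR 100101 = 011011
Remainder (last 5 bits) = 11011. This is the CRC / FCS.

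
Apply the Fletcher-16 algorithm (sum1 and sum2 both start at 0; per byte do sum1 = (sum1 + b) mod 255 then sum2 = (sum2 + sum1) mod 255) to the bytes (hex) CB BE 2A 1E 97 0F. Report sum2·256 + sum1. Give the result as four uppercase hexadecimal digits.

C179

Running sums (mod 255):
  after byte 0 (CB): sum1=203, sum2=203
  after byte 1 (BE): sum1=138, sum2=86
  after byte 2 (2A): sum1=180, sum2=11
  after byte 3 (1E): sum1=210, sum2=221
  after byte 4 (97): sum1=106, sum2=72
  after byte 5 (0F): sum1=121, sum2=193
Checksum = sum2·256 + sum1 = 193·256 + 121 = 49529 = 0xC179.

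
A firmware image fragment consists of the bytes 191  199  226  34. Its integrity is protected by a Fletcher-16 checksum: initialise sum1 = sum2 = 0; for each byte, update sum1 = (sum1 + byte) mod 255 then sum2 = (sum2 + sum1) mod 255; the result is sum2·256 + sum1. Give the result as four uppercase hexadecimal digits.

3E8C

Running sums (mod 255):
  after byte 0 (191): sum1=191, sum2=191
  after byte 1 (199): sum1=135, sum2=71
  after byte 2 (226): sum1=106, sum2=177
  after byte 3 (34): sum1=140, sum2=62
Checksum = sum2·256 + sum1 = 62·256 + 140 = 16012 = 0x3E8C.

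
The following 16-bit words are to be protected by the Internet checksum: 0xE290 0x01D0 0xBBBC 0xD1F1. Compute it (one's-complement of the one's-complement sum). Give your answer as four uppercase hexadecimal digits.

One's-complement addition (fold any carry out of bit 15 back into bit 0):
  0xE290 + 0x01D0 = 0x0E460
  0xE460 + 0xBBBC = 0x1A01C → wrap carry → 0xA01D
  0xA01D + 0xD1F1 = 0x1720E → wrap carry → 0x720F
One's-complement sum = 0x720F.
Checksum = ~0x720F & 0xFFFF = 0x8DF0.

8DF0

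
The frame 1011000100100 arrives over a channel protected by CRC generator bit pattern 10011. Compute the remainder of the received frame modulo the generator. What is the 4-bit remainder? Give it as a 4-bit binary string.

0000

Modulo-2 division of 1011000100100 by 10011:
  pos 0: 10110 XOR 10011 = 00101
  pos 2: 10100 XOR 10011 = 00111
  pos 4: 11110 XOR 10011 = 01101
  pos 5: 11010 XOR 10011 = 01001
  pos 6: 10011 XOR 10011 = 00000
Remainder = 0000 (zero — the frame passes the CRC check).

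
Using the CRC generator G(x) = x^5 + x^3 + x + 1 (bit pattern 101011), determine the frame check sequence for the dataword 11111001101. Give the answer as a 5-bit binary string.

11110

Append 5 zeros: 1111100110100000. Divide by 101011 (XOR where the leading bit is 1):
  pos 0: 111110 XOR 101011 = 010101
  pos 1: 101010 XOR 101011 = 000001
  pos 6: 111010 XOR 101011 = 010001
  pos 7: 100010 XOR 101011 = 001001
  pos 9: 100100 XOR 101011 = 001111
Remainder (last 5 bits) = 11110. This is the CRC / FCS.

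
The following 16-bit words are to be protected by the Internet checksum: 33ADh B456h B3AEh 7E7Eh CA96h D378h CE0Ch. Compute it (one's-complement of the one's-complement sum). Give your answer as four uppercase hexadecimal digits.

79B2

One's-complement addition (fold any carry out of bit 15 back into bit 0):
  0x33AD + 0xB456 = 0x0E803
  0xE803 + 0xB3AE = 0x19BB1 → wrap carry → 0x9BB2
  0x9BB2 + 0x7E7E = 0x11A30 → wrap carry → 0x1A31
  0x1A31 + 0xCA96 = 0x0E4C7
  0xE4C7 + 0xD378 = 0x1B83F → wrap carry → 0xB840
  0xB840 + 0xCE0C = 0x1864C → wrap carry → 0x864D
One's-complement sum = 0x864D.
Checksum = ~0x864D & 0xFFFF = 0x79B2.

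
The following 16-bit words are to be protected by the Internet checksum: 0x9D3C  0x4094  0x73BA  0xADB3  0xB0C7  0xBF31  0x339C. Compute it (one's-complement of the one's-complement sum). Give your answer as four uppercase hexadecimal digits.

One's-complement addition (fold any carry out of bit 15 back into bit 0):
  0x9D3C + 0x4094 = 0x0DDD0
  0xDDD0 + 0x73BA = 0x1518A → wrap carry → 0x518B
  0x518B + 0xADB3 = 0x0FF3E
  0xFF3E + 0xB0C7 = 0x1B005 → wrap carry → 0xB006
  0xB006 + 0xBF31 = 0x16F37 → wrap carry → 0x6F38
  0x6F38 + 0x339C = 0x0A2D4
One's-complement sum = 0xA2D4.
Checksum = ~0xA2D4 & 0xFFFF = 0x5D2B.

5D2B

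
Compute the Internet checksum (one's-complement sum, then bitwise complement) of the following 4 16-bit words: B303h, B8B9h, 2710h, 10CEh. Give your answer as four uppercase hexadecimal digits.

One's-complement addition (fold any carry out of bit 15 back into bit 0):
  0xB303 + 0xB8B9 = 0x16BBC → wrap carry → 0x6BBD
  0x6BBD + 0x2710 = 0x092CD
  0x92CD + 0x10CE = 0x0A39B
One's-complement sum = 0xA39B.
Checksum = ~0xA39B & 0xFFFF = 0x5C64.

5C64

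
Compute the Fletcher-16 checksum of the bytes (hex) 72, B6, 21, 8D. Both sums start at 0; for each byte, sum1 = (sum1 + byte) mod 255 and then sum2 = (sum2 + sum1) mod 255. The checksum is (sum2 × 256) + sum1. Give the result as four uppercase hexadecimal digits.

BDD7

Running sums (mod 255):
  after byte 0 (72): sum1=114, sum2=114
  after byte 1 (B6): sum1=41, sum2=155
  after byte 2 (21): sum1=74, sum2=229
  after byte 3 (8D): sum1=215, sum2=189
Checksum = sum2·256 + sum1 = 189·256 + 215 = 48599 = 0xBDD7.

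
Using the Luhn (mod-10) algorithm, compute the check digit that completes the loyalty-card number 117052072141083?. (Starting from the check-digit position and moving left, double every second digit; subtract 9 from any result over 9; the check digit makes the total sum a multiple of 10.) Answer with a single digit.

4

Partial digits right→left: 3 8 0 1 4 1 2 7 0 2 5 0 7 1 1
Double every second digit counting from the check-digit position (so the 1st, 3rd, 5th, ... of the partial from the right).
  doubled (with −9 where >9): 6 0 8 4 0 1 5 2 → sum 26
  kept as-is: 8 1 1 7 2 0 1 → sum 20
Total = 26 + 20 = 46.
Check digit = (10 − (46 mod 10)) mod 10 = 4.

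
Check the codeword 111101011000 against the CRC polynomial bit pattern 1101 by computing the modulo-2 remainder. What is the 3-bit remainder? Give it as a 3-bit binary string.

000

Modulo-2 division of 111101011000 by 1101:
  pos 0: 1111 XOR 1101 = 0010
  pos 2: 1001 XOR 1101 = 0100
  pos 3: 1000 XOR 1101 = 0101
  pos 4: 1011 XOR 1101 = 0110
  pos 5: 1101 XOR 1101 = 0000
Remainder = 000 (zero — the frame passes the CRC check).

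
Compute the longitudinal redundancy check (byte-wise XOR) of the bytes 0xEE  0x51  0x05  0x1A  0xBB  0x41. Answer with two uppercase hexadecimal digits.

5A

XOR the bytes together:
  start with 0xEE
  0xEE ⊕ 0x51 = 0xBF
  0xBF ⊕ 0x05 = 0xBA
  0xBA ⊕ 0x1A = 0xA0
  0xA0 ⊕ 0xBB = 0x1B
  0x1B ⊕ 0x41 = 0x5A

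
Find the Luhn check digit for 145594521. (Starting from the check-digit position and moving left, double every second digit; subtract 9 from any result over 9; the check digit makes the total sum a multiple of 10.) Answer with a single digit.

0

Partial digits right→left: 1 2 5 4 9 5 5 4 1
Double every second digit counting from the check-digit position (so the 1st, 3rd, 5th, ... of the partial from the right).
  doubled (with −9 where >9): 2 1 9 1 2 → sum 15
  kept as-is: 2 4 5 4 → sum 15
Total = 15 + 15 = 30.
Check digit = (10 − (30 mod 10)) mod 10 = 0.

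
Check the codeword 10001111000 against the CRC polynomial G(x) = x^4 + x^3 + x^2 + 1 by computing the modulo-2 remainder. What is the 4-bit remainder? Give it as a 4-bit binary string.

Modulo-2 division of 10001111000 by 11101:
  pos 0: 10001 XOR 11101 = 01100
  pos 1: 11001 XOR 11101 = 00100
  pos 3: 10011 XOR 11101 = 01110
  pos 4: 11100 XOR 11101 = 00001
Remainder = 0100 (nonzero — an error is detected).

0100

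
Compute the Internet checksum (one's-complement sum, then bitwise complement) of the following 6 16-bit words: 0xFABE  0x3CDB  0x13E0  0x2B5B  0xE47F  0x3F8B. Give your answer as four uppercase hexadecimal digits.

One's-complement addition (fold any carry out of bit 15 back into bit 0):
  0xFABE + 0x3CDB = 0x13799 → wrap carry → 0x379A
  0x379A + 0x13E0 = 0x04B7A
  0x4B7A + 0x2B5B = 0x076D5
  0x76D5 + 0xE47F = 0x15B54 → wrap carry → 0x5B55
  0x5B55 + 0x3F8B = 0x09AE0
One's-complement sum = 0x9AE0.
Checksum = ~0x9AE0 & 0xFFFF = 0x651F.

651F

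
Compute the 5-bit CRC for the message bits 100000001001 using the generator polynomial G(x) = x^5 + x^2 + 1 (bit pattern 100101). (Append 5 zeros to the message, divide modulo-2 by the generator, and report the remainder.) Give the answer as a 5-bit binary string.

Append 5 zeros: 10000000100100000. Divide by 100101 (XOR where the leading bit is 1):
  pos 0: 100000 XOR 100101 = 000101
  pos 3: 101001 XOR 100101 = 001100
  pos 5: 110000 XOR 100101 = 010101
  pos 6: 101011 XOR 100101 = 001110
  pos 8: 111000 XOR 100101 = 011101
  pos 9: 111010 XOR 100101 = 011111
  pos 10: 111110 XOR 100101 = 011011
  pos 11: 110110 XOR 100101 = 010011
Remainder (last 5 bits) = 10011. This is the CRC / FCS.

10011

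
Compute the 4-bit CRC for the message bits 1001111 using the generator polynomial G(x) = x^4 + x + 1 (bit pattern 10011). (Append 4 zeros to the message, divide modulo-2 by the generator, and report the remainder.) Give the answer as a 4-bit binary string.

Append 4 zeros: 10011110000. Divide by 10011 (XOR where the leading bit is 1):
  pos 0: 10011 XOR 10011 = 00000
  pos 5: 11000 XOR 10011 = 01011
  pos 6: 10110 XOR 10011 = 00101
Remainder (last 4 bits) = 0101. This is the CRC / FCS.

0101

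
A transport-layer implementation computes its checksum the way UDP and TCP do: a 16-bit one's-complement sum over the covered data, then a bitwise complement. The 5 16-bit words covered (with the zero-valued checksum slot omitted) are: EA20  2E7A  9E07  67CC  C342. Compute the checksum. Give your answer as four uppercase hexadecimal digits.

One's-complement addition (fold any carry out of bit 15 back into bit 0):
  0xEA20 + 0x2E7A = 0x1189A → wrap carry → 0x189B
  0x189B + 0x9E07 = 0x0B6A2
  0xB6A2 + 0x67CC = 0x11E6E → wrap carry → 0x1E6F
  0x1E6F + 0xC342 = 0x0E1B1
One's-complement sum = 0xE1B1.
Checksum = ~0xE1B1 & 0xFFFF = 0x1E4E.

1E4E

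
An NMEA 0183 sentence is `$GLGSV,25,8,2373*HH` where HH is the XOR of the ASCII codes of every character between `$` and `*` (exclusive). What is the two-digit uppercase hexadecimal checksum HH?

XOR the ASCII codes of the payload characters:
  'G' = 0x47 → acc = 0x47
  'L' = 0x4C → acc = 0x0B
  'G' = 0x47 → acc = 0x4C
  'S' = 0x53 → acc = 0x1F
  'V' = 0x56 → acc = 0x49
  ',' = 0x2C → acc = 0x65
  '2' = 0x32 → acc = 0x57
  '5' = 0x35 → acc = 0x62
  ',' = 0x2C → acc = 0x4E
  '8' = 0x38 → acc = 0x76
  ',' = 0x2C → acc = 0x5A
  '2' = 0x32 → acc = 0x68
  '3' = 0x33 → acc = 0x5B
  '7' = 0x37 → acc = 0x6C
  '3' = 0x33 → acc = 0x5F
Checksum = 0x5F.

5F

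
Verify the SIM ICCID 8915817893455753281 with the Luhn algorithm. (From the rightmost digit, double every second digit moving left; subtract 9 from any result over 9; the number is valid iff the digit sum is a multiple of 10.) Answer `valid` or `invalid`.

From the right, keep odd positions and double even positions (subtract 9 from any doubled value over 9):
  doubled (positions 2,4,...): 7 6 5 1 6 7 2 1 9 → sum 44
  kept (positions 1,3,...): 1 2 5 5 4 9 7 8 1 8 → sum 50
Total = 94.
94 mod 10 = 4, so the number is invalid.

invalid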